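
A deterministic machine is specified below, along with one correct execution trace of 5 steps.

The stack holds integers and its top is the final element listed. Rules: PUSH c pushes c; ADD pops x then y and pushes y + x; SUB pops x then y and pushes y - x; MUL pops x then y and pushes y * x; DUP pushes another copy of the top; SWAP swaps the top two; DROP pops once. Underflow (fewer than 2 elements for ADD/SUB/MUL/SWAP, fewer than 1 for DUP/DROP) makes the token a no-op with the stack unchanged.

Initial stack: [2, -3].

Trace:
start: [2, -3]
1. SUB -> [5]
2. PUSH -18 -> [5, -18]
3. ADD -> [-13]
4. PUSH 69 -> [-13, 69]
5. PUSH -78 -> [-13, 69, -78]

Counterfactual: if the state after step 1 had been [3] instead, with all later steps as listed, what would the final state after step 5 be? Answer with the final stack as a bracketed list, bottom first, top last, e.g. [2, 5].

state after step 1 := [3]
2. PUSH -18 -> [3, -18]
3. ADD -> [-15]
4. PUSH 69 -> [-15, 69]
5. PUSH -78 -> [-15, 69, -78]

[-15, 69, -78]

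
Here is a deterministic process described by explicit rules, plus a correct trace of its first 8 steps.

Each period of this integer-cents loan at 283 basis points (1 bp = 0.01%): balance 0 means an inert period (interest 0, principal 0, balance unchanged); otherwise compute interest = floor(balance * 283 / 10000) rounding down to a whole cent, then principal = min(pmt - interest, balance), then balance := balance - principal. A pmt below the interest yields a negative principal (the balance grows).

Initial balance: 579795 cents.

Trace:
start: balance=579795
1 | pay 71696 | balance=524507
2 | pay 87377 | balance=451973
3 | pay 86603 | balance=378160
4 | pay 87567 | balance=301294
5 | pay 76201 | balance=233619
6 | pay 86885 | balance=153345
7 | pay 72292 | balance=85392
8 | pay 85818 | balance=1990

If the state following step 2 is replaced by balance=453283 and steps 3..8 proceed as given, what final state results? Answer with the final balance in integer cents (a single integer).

3540

state after step 2 := balance=453283
3 | pay 86603 | balance=379507
4 | pay 87567 | balance=302680
5 | pay 76201 | balance=235044
6 | pay 86885 | balance=154810
7 | pay 72292 | balance=86899
8 | pay 85818 | balance=3540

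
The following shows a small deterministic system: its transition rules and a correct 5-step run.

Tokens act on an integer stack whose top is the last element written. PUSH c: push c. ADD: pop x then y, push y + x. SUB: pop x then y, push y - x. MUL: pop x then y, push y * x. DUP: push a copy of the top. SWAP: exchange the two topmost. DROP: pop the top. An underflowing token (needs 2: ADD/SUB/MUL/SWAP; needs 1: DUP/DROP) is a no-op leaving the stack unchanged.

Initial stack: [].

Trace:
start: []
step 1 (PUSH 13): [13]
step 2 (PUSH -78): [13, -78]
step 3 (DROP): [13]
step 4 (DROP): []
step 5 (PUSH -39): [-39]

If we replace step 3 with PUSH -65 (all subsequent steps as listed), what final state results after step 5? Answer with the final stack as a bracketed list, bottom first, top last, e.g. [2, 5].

(re-executing from step 3 with the substitution; state before step 3: [13, -78])
step 3 (PUSH -65): [13, -78, -65]
step 4 (DROP): [13, -78]
step 5 (PUSH -39): [13, -78, -39]

[13, -78, -39]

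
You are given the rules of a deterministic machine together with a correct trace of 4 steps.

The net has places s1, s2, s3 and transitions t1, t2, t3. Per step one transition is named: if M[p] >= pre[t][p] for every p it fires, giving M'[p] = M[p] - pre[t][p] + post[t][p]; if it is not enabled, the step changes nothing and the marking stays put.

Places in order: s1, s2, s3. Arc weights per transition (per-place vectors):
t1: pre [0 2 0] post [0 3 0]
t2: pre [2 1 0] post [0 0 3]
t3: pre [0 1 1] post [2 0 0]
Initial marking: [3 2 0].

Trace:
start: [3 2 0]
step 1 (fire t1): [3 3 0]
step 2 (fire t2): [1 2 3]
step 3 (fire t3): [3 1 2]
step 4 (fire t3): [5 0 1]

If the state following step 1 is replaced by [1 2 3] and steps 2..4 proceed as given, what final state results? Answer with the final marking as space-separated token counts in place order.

state after step 1 := [1 2 3]
step 2 (fire t2): [1 2 3]
step 3 (fire t3): [3 1 2]
step 4 (fire t3): [5 0 1]

5 0 1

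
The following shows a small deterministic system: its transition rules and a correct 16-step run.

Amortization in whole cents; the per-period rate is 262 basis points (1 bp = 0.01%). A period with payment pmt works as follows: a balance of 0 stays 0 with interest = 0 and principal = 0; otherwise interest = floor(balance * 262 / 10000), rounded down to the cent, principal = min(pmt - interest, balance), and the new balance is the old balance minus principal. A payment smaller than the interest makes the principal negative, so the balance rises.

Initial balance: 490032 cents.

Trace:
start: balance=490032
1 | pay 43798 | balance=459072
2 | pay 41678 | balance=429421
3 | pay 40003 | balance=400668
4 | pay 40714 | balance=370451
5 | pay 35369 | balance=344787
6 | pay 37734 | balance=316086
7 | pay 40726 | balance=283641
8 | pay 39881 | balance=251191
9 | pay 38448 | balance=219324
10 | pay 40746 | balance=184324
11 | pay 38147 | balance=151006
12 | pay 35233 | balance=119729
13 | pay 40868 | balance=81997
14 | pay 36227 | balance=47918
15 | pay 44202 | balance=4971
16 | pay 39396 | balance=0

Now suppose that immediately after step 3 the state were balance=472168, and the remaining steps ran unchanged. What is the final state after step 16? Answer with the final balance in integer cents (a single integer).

state after step 3 := balance=472168
4 | pay 40714 | balance=443824
5 | pay 35369 | balance=420083
6 | pay 37734 | balance=393355
7 | pay 40726 | balance=362934
8 | pay 39881 | balance=332561
9 | pay 38448 | balance=302826
10 | pay 40746 | balance=270014
11 | pay 38147 | balance=238941
12 | pay 35233 | balance=209968
13 | pay 40868 | balance=174601
14 | pay 36227 | balance=142948
15 | pay 44202 | balance=102491
16 | pay 39396 | balance=65780

65780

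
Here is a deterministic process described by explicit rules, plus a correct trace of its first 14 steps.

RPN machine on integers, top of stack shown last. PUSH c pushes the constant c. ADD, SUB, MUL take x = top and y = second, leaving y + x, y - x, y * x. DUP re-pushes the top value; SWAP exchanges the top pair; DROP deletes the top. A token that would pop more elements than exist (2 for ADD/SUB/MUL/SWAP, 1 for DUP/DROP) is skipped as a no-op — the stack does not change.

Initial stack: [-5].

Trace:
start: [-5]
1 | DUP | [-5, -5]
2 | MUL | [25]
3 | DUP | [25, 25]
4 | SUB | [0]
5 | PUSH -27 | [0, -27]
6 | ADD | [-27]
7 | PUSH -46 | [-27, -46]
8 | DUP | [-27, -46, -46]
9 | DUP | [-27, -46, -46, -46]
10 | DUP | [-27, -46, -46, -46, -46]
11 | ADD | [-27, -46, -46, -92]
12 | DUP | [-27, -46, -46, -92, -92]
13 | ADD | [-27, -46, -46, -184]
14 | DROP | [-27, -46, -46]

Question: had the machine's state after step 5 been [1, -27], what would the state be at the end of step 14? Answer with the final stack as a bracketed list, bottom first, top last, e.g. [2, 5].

state after step 5 := [1, -27]
6 | ADD | [-26]
7 | PUSH -46 | [-26, -46]
8 | DUP | [-26, -46, -46]
9 | DUP | [-26, -46, -46, -46]
10 | DUP | [-26, -46, -46, -46, -46]
11 | ADD | [-26, -46, -46, -92]
12 | DUP | [-26, -46, -46, -92, -92]
13 | ADD | [-26, -46, -46, -184]
14 | DROP | [-26, -46, -46]

[-26, -46, -46]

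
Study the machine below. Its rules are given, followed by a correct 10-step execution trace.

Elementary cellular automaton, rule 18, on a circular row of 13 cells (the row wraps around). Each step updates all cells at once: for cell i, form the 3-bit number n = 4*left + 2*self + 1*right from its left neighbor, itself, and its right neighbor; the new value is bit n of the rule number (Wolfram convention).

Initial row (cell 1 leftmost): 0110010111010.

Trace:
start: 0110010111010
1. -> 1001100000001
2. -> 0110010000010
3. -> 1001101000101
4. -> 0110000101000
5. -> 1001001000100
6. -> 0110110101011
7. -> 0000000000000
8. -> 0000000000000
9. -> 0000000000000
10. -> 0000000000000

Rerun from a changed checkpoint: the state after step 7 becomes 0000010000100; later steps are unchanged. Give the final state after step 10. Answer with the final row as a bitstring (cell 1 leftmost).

state after step 7 := 0000010000100
8. -> 0000101001010
9. -> 0001000110001
10. -> 1010101001010

1010101001010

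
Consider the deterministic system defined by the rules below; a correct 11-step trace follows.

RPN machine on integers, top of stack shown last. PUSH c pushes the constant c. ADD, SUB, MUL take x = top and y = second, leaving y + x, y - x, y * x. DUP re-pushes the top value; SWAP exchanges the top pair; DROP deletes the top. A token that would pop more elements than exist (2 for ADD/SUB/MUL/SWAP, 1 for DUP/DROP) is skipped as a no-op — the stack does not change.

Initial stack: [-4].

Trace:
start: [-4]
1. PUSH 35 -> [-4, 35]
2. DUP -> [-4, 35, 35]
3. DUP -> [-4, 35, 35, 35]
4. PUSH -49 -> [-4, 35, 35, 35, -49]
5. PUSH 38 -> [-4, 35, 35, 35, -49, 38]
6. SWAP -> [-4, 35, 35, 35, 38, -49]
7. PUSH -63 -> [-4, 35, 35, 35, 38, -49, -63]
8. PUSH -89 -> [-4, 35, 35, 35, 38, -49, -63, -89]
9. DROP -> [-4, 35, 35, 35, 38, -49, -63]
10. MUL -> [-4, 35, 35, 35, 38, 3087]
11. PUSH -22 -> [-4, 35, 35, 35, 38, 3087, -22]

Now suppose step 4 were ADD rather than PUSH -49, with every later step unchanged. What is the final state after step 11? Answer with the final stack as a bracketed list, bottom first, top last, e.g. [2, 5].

[-4, 35, 38, -4410, -22]

(re-executing from step 4 with the substitution; state before step 4: [-4, 35, 35, 35])
4. ADD -> [-4, 35, 70]
5. PUSH 38 -> [-4, 35, 70, 38]
6. SWAP -> [-4, 35, 38, 70]
7. PUSH -63 -> [-4, 35, 38, 70, -63]
8. PUSH -89 -> [-4, 35, 38, 70, -63, -89]
9. DROP -> [-4, 35, 38, 70, -63]
10. MUL -> [-4, 35, 38, -4410]
11. PUSH -22 -> [-4, 35, 38, -4410, -22]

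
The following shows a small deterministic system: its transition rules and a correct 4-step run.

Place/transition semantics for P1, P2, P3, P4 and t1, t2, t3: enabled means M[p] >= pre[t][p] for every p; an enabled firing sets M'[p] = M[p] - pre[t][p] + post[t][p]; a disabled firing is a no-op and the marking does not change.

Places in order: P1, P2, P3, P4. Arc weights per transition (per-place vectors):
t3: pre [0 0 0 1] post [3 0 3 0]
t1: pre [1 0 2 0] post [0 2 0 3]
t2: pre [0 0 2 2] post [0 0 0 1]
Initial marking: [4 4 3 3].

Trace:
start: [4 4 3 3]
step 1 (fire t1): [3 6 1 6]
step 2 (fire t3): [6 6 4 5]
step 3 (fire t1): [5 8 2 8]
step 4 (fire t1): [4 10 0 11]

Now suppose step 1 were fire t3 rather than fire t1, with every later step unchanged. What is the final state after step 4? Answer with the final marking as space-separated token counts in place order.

8 8 5 7

(re-executing from step 1 with the substitution; state before step 1: [4 4 3 3])
step 1 (fire t3): [7 4 6 2]
step 2 (fire t3): [10 4 9 1]
step 3 (fire t1): [9 6 7 4]
step 4 (fire t1): [8 8 5 7]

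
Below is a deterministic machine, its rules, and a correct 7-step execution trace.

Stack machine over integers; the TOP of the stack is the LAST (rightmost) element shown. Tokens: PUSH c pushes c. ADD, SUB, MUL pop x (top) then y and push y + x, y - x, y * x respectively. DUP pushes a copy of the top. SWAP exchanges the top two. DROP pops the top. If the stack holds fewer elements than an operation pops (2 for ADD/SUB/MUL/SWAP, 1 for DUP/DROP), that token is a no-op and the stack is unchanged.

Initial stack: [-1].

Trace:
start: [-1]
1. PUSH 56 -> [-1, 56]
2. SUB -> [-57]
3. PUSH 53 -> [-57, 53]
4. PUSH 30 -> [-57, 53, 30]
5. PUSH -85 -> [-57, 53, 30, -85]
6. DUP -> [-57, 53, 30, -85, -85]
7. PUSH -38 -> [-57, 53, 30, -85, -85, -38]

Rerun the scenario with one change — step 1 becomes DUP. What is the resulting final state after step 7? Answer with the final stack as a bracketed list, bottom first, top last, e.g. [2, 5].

[0, 53, 30, -85, -85, -38]

(re-executing from step 1 with the substitution; state before step 1: [-1])
1. DUP -> [-1, -1]
2. SUB -> [0]
3. PUSH 53 -> [0, 53]
4. PUSH 30 -> [0, 53, 30]
5. PUSH -85 -> [0, 53, 30, -85]
6. DUP -> [0, 53, 30, -85, -85]
7. PUSH -38 -> [0, 53, 30, -85, -85, -38]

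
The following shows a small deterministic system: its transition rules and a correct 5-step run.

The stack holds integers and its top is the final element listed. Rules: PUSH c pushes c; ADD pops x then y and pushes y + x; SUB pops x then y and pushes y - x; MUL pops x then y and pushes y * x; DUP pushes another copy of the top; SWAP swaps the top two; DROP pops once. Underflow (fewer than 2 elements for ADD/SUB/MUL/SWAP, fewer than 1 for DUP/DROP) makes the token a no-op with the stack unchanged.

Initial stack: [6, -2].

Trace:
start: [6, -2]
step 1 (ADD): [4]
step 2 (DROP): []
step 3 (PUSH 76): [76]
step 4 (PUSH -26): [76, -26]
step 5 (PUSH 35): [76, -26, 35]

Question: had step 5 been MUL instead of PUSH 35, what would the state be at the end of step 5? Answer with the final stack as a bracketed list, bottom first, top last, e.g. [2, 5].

[-1976]

(re-executing from step 5 with the substitution; state before step 5: [76, -26])
step 5 (MUL): [-1976]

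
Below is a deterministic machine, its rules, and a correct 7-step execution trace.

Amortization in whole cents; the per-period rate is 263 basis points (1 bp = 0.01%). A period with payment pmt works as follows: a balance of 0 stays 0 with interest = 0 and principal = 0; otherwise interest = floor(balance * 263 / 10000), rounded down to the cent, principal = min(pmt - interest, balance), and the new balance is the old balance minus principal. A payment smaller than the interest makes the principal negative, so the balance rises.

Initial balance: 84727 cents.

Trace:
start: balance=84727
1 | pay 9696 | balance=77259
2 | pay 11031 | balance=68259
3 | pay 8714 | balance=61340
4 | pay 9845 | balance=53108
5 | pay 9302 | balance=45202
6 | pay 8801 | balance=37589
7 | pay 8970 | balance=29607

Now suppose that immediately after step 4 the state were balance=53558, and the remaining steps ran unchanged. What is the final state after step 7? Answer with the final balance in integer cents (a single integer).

30094

state after step 4 := balance=53558
5 | pay 9302 | balance=45664
6 | pay 8801 | balance=38063
7 | pay 8970 | balance=30094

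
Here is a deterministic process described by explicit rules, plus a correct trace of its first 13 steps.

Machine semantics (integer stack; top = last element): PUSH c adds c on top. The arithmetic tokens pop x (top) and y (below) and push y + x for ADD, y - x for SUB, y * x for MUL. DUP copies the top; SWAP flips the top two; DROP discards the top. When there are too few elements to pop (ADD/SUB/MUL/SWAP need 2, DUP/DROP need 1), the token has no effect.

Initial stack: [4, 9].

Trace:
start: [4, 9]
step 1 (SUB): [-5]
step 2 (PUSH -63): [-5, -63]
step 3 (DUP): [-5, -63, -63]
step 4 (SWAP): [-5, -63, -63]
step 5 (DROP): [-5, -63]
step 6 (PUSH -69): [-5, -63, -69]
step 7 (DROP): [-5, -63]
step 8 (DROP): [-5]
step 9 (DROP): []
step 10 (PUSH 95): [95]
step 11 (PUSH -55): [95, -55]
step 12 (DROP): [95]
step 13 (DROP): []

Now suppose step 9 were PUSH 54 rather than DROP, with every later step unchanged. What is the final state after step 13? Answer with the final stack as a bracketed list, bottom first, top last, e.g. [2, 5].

[-5, 54]

(re-executing from step 9 with the substitution; state before step 9: [-5])
step 9 (PUSH 54): [-5, 54]
step 10 (PUSH 95): [-5, 54, 95]
step 11 (PUSH -55): [-5, 54, 95, -55]
step 12 (DROP): [-5, 54, 95]
step 13 (DROP): [-5, 54]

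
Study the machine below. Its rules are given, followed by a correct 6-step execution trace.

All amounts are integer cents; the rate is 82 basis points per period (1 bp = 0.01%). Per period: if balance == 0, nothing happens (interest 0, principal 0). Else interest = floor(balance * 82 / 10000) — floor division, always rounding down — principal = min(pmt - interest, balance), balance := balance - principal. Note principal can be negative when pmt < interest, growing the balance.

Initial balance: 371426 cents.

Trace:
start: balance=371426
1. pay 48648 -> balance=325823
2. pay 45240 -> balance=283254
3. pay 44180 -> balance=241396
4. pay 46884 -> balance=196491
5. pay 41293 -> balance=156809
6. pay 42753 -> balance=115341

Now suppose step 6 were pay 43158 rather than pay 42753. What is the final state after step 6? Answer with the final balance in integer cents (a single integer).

(re-executing from step 6 with the substitution; state before step 6: balance=156809)
6. pay 43158 -> balance=114936

114936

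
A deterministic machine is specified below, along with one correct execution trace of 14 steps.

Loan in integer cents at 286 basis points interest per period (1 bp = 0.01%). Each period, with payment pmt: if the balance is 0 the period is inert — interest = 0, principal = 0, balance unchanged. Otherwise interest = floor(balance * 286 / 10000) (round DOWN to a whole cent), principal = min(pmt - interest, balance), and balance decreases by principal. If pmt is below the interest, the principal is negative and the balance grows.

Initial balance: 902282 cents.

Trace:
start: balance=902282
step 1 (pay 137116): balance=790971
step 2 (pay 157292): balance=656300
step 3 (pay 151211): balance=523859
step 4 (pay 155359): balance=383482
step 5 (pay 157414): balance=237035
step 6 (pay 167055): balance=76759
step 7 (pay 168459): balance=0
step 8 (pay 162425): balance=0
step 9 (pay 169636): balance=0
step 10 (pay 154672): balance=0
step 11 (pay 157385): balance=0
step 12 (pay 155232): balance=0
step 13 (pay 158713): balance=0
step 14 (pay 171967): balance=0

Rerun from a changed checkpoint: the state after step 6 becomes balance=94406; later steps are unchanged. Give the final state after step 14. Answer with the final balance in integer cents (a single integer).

state after step 6 := balance=94406
step 7 (pay 168459): balance=0
step 8 (pay 162425): balance=0
step 9 (pay 169636): balance=0
step 10 (pay 154672): balance=0
step 11 (pay 157385): balance=0
step 12 (pay 155232): balance=0
step 13 (pay 158713): balance=0
step 14 (pay 171967): balance=0

0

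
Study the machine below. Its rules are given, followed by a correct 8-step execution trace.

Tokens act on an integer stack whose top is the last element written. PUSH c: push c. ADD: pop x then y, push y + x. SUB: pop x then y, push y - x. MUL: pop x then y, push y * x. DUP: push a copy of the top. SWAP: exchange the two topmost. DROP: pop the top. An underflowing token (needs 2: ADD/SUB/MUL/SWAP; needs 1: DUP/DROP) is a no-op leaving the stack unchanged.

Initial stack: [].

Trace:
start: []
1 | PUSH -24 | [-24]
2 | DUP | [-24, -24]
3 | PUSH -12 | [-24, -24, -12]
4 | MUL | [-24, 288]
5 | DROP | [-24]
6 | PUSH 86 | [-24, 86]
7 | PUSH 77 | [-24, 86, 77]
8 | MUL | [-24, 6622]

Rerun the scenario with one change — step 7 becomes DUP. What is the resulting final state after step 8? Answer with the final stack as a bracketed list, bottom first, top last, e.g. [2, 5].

(re-executing from step 7 with the substitution; state before step 7: [-24, 86])
7 | DUP | [-24, 86, 86]
8 | MUL | [-24, 7396]

[-24, 7396]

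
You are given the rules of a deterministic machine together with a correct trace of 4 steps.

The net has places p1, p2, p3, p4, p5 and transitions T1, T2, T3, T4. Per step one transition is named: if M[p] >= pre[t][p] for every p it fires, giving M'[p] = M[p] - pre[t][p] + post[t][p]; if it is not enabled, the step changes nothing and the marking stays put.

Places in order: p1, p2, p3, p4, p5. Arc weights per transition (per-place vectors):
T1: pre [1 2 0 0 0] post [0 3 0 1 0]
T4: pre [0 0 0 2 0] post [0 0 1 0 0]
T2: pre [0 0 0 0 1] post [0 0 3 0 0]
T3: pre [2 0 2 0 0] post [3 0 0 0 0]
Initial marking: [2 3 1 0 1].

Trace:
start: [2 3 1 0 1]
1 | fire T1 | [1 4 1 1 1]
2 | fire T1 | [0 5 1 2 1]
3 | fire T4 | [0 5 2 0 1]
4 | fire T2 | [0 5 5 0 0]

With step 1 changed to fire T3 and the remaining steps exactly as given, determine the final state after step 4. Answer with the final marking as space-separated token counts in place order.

(re-executing from step 1 with the substitution; state before step 1: [2 3 1 0 1])
1 | fire T3 | [2 3 1 0 1]
2 | fire T1 | [1 4 1 1 1]
3 | fire T4 | [1 4 1 1 1]
4 | fire T2 | [1 4 4 1 0]

1 4 4 1 0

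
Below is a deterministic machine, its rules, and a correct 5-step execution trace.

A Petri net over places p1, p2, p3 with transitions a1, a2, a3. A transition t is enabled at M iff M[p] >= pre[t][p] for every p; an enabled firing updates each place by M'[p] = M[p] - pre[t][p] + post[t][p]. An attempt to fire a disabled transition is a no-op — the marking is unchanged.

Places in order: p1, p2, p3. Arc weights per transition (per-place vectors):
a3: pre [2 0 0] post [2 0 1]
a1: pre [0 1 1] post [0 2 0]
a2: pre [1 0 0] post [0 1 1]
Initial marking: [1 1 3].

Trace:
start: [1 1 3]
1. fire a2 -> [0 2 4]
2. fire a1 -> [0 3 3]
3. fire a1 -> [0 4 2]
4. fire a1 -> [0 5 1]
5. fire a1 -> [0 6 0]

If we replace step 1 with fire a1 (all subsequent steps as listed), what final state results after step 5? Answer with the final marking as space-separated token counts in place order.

(re-executing from step 1 with the substitution; state before step 1: [1 1 3])
1. fire a1 -> [1 2 2]
2. fire a1 -> [1 3 1]
3. fire a1 -> [1 4 0]
4. fire a1 -> [1 4 0]
5. fire a1 -> [1 4 0]

1 4 0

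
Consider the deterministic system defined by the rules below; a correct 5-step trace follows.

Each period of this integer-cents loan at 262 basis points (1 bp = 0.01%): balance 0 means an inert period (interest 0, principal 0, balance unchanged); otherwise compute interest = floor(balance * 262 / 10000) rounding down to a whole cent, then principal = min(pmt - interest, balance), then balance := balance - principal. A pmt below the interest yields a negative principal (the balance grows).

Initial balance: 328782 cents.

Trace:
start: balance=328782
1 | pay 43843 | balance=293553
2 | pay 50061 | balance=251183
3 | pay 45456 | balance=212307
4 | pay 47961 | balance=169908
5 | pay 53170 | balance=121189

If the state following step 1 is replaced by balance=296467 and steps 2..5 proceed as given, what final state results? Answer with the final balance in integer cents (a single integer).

124421

state after step 1 := balance=296467
2 | pay 50061 | balance=254173
3 | pay 45456 | balance=215376
4 | pay 47961 | balance=173057
5 | pay 53170 | balance=124421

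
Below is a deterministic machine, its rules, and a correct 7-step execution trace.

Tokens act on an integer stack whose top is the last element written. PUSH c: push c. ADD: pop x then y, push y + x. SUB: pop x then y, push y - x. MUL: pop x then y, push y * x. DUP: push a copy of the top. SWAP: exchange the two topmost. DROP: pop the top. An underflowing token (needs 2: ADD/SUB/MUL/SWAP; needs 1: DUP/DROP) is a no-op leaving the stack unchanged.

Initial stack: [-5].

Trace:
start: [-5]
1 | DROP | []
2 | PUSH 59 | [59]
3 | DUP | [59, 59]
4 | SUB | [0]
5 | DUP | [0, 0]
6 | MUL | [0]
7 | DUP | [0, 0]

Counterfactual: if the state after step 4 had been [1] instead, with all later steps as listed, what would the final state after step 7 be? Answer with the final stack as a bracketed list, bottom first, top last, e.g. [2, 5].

[1, 1]

state after step 4 := [1]
5 | DUP | [1, 1]
6 | MUL | [1]
7 | DUP | [1, 1]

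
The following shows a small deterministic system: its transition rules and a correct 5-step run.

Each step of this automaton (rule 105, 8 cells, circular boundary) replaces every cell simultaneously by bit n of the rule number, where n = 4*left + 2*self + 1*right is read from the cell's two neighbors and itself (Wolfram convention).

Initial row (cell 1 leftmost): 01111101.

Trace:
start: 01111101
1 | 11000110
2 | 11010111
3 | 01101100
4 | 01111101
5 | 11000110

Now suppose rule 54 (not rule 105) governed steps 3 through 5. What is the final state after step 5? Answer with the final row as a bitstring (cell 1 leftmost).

(re-executing steps 3..5 under rule 54; state before step 3: 11010111)
3 | 00111000
4 | 01000100
5 | 11101110

11101110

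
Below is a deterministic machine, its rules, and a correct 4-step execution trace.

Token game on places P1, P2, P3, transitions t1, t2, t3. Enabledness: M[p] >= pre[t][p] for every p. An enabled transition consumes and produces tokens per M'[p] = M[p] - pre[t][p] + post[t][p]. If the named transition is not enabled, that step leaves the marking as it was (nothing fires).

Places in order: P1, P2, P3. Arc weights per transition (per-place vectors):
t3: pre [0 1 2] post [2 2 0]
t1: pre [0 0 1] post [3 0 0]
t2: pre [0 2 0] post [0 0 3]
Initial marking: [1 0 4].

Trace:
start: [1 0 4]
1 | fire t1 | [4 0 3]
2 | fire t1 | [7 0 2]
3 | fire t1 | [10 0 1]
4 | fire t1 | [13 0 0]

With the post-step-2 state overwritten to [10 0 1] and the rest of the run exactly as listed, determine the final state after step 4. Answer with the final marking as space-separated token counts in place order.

13 0 0

state after step 2 := [10 0 1]
3 | fire t1 | [13 0 0]
4 | fire t1 | [13 0 0]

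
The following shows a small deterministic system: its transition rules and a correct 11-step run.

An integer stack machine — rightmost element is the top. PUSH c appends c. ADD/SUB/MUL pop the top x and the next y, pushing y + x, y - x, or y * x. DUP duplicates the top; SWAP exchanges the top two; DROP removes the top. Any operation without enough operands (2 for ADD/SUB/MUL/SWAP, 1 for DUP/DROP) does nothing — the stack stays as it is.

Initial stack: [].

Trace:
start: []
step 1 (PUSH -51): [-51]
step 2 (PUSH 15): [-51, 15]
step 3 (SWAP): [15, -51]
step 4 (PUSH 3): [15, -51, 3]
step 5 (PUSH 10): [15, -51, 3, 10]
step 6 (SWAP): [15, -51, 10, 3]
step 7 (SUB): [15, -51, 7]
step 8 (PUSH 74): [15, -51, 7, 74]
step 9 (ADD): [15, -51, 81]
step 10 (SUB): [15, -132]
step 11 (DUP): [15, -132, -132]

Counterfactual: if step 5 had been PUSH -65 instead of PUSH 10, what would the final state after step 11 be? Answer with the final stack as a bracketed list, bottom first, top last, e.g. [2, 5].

[15, -57, -57]

(re-executing from step 5 with the substitution; state before step 5: [15, -51, 3])
step 5 (PUSH -65): [15, -51, 3, -65]
step 6 (SWAP): [15, -51, -65, 3]
step 7 (SUB): [15, -51, -68]
step 8 (PUSH 74): [15, -51, -68, 74]
step 9 (ADD): [15, -51, 6]
step 10 (SUB): [15, -57]
step 11 (DUP): [15, -57, -57]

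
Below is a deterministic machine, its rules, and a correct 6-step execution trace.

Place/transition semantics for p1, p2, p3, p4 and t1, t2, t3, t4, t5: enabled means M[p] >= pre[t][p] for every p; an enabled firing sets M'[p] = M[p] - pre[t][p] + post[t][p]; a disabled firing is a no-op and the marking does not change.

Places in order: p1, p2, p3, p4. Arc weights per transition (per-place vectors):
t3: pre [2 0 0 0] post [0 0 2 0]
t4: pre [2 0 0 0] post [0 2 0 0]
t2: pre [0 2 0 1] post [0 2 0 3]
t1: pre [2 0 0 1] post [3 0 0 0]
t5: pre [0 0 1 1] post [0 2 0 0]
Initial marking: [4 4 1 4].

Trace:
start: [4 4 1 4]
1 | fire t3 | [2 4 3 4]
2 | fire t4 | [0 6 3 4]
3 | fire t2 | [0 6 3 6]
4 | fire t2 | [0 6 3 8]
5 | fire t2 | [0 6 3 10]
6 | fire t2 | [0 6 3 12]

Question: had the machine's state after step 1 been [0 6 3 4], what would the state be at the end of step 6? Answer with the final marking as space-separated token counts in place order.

0 6 3 12

state after step 1 := [0 6 3 4]
2 | fire t4 | [0 6 3 4]
3 | fire t2 | [0 6 3 6]
4 | fire t2 | [0 6 3 8]
5 | fire t2 | [0 6 3 10]
6 | fire t2 | [0 6 3 12]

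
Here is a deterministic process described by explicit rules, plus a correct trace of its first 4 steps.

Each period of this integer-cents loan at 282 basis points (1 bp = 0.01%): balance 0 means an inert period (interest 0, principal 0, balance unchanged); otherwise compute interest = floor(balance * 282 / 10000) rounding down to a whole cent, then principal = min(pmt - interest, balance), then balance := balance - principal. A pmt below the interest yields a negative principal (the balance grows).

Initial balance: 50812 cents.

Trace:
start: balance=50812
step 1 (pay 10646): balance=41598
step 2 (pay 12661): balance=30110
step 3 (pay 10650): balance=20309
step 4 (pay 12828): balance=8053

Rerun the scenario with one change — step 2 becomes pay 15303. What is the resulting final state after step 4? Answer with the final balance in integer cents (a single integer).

5260

(re-executing from step 2 with the substitution; state before step 2: balance=41598)
step 2 (pay 15303): balance=27468
step 3 (pay 10650): balance=17592
step 4 (pay 12828): balance=5260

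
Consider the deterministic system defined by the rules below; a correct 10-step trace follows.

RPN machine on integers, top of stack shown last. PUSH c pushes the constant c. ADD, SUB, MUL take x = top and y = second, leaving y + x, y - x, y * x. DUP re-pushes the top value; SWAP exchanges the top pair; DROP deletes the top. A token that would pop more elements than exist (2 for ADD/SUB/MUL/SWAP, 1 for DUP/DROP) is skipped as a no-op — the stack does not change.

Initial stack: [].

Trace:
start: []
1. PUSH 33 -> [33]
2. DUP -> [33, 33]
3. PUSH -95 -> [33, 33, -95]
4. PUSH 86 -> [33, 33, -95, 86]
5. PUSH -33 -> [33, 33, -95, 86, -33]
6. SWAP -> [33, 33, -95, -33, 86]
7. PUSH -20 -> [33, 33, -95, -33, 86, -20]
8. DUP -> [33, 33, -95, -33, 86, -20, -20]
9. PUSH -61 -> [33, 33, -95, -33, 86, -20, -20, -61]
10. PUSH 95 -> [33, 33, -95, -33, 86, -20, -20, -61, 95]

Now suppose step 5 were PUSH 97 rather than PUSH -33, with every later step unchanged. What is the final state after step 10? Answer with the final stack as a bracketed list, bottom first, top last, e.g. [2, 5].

(re-executing from step 5 with the substitution; state before step 5: [33, 33, -95, 86])
5. PUSH 97 -> [33, 33, -95, 86, 97]
6. SWAP -> [33, 33, -95, 97, 86]
7. PUSH -20 -> [33, 33, -95, 97, 86, -20]
8. DUP -> [33, 33, -95, 97, 86, -20, -20]
9. PUSH -61 -> [33, 33, -95, 97, 86, -20, -20, -61]
10. PUSH 95 -> [33, 33, -95, 97, 86, -20, -20, -61, 95]

[33, 33, -95, 97, 86, -20, -20, -61, 95]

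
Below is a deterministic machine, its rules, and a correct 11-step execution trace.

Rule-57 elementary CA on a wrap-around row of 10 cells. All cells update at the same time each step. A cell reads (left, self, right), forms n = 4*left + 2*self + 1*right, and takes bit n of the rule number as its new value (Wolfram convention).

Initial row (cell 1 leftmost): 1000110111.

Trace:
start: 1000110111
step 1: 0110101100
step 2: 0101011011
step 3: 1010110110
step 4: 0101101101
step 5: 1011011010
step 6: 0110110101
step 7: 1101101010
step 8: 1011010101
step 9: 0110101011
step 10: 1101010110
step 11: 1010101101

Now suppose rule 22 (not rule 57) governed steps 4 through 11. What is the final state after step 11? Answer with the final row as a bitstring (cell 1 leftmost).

(re-executing steps 4..11 under rule 22; state before step 4: 1010110110)
step 4: 1010000000
step 5: 1011000001
step 6: 0000100010
step 7: 0001110111
step 8: 1010000000
step 9: 1011000001
step 10: 0000100010
step 11: 0001110111

0001110111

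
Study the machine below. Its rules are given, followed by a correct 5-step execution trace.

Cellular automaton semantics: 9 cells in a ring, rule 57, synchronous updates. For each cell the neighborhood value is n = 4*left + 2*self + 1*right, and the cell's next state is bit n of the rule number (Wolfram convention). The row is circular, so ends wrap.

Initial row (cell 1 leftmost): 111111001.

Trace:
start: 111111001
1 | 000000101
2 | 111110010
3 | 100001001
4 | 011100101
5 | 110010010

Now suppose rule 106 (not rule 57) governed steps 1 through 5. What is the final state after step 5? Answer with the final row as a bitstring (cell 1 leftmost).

(re-executing steps 1..5 under rule 106; state before step 1: 111111001)
1 | 000001011
2 | 000010111
3 | 000101101
4 | 001011110
5 | 010110010

010110010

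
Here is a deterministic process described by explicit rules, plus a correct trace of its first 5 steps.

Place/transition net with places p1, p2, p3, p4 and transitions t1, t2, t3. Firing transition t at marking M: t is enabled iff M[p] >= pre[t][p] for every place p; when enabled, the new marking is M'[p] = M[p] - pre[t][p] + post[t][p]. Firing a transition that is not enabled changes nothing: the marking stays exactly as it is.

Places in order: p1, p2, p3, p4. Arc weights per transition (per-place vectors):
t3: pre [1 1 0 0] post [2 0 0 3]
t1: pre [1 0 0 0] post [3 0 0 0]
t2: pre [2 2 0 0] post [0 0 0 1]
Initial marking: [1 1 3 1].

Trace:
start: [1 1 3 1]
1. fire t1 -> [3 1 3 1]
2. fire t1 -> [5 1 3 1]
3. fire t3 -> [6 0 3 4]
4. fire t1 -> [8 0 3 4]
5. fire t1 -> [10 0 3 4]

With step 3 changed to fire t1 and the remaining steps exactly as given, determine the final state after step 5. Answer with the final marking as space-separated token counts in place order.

(re-executing from step 3 with the substitution; state before step 3: [5 1 3 1])
3. fire t1 -> [7 1 3 1]
4. fire t1 -> [9 1 3 1]
5. fire t1 -> [11 1 3 1]

11 1 3 1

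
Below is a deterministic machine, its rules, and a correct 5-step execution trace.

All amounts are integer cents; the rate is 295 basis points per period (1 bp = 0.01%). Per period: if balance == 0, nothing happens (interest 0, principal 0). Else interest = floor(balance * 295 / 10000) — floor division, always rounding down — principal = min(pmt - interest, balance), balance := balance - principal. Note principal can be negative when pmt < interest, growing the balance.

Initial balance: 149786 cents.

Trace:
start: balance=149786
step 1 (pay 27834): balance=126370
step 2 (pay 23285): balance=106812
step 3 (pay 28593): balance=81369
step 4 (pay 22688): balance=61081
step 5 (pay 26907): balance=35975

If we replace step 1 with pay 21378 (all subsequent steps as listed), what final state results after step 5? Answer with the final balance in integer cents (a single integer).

43229

(re-executing from step 1 with the substitution; state before step 1: balance=149786)
step 1 (pay 21378): balance=132826
step 2 (pay 23285): balance=113459
step 3 (pay 28593): balance=88213
step 4 (pay 22688): balance=68127
step 5 (pay 26907): balance=43229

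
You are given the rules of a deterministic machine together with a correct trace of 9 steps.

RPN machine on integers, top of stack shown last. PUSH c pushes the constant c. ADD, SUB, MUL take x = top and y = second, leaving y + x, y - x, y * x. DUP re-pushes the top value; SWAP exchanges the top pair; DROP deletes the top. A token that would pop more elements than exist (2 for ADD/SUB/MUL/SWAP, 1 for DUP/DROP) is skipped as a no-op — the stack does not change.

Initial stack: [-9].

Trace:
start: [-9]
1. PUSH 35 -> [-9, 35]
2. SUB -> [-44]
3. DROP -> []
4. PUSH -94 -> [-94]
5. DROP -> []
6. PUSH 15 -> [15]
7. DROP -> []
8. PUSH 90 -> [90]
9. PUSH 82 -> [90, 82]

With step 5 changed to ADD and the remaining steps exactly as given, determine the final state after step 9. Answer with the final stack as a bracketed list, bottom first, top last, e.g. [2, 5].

(re-executing from step 5 with the substitution; state before step 5: [-94])
5. ADD -> [-94]
6. PUSH 15 -> [-94, 15]
7. DROP -> [-94]
8. PUSH 90 -> [-94, 90]
9. PUSH 82 -> [-94, 90, 82]

[-94, 90, 82]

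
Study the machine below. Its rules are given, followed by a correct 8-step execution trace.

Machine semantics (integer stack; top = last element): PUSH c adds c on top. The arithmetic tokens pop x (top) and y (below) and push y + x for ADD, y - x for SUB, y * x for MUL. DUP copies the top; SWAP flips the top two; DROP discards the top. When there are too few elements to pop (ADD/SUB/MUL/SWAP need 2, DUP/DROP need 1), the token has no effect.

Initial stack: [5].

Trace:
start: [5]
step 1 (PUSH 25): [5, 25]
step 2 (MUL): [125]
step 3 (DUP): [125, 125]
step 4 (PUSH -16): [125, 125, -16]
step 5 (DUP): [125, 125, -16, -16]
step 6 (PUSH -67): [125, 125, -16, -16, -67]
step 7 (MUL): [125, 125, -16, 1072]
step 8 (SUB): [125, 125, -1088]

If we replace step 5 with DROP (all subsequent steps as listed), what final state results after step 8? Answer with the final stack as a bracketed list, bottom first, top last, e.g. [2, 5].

(re-executing from step 5 with the substitution; state before step 5: [125, 125, -16])
step 5 (DROP): [125, 125]
step 6 (PUSH -67): [125, 125, -67]
step 7 (MUL): [125, -8375]
step 8 (SUB): [8500]

[8500]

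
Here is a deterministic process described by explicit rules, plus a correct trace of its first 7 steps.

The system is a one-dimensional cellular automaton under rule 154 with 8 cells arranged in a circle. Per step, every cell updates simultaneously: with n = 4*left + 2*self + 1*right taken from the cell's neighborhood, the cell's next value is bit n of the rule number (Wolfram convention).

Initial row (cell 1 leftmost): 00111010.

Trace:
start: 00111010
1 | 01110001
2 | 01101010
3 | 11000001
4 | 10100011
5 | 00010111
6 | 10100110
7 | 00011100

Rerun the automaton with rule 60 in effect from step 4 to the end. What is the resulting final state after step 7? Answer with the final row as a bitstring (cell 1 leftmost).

(re-executing steps 4..7 under rule 60; state before step 4: 11000001)
4 | 00100001
5 | 10110001
6 | 01101001
7 | 11011101

11011101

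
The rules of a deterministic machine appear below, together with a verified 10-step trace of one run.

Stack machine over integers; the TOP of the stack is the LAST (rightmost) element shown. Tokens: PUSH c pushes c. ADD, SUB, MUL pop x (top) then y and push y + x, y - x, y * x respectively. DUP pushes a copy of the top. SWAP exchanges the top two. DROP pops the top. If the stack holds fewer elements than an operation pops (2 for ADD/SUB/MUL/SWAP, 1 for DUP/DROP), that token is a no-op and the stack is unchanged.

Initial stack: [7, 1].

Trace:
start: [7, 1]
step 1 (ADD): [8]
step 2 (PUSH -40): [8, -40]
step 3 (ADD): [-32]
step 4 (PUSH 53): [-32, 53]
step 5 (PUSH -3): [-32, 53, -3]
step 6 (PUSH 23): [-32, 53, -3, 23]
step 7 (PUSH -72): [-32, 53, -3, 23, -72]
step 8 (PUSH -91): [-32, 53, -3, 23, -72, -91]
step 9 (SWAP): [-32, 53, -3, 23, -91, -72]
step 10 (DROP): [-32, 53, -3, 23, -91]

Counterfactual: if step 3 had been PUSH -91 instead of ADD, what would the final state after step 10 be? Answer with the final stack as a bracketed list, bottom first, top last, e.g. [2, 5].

(re-executing from step 3 with the substitution; state before step 3: [8, -40])
step 3 (PUSH -91): [8, -40, -91]
step 4 (PUSH 53): [8, -40, -91, 53]
step 5 (PUSH -3): [8, -40, -91, 53, -3]
step 6 (PUSH 23): [8, -40, -91, 53, -3, 23]
step 7 (PUSH -72): [8, -40, -91, 53, -3, 23, -72]
step 8 (PUSH -91): [8, -40, -91, 53, -3, 23, -72, -91]
step 9 (SWAP): [8, -40, -91, 53, -3, 23, -91, -72]
step 10 (DROP): [8, -40, -91, 53, -3, 23, -91]

[8, -40, -91, 53, -3, 23, -91]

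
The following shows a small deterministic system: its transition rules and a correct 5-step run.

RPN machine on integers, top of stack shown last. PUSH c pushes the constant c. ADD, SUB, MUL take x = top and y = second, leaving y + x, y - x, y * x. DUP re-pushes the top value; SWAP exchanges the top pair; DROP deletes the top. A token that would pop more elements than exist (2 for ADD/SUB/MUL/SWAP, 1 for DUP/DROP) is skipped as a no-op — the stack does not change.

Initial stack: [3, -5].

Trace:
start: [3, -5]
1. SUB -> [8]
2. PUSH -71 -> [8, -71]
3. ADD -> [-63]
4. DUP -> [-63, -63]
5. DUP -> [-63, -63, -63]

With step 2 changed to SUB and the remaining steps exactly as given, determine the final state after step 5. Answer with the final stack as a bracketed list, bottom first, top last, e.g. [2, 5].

[8, 8, 8]

(re-executing from step 2 with the substitution; state before step 2: [8])
2. SUB -> [8]
3. ADD -> [8]
4. DUP -> [8, 8]
5. DUP -> [8, 8, 8]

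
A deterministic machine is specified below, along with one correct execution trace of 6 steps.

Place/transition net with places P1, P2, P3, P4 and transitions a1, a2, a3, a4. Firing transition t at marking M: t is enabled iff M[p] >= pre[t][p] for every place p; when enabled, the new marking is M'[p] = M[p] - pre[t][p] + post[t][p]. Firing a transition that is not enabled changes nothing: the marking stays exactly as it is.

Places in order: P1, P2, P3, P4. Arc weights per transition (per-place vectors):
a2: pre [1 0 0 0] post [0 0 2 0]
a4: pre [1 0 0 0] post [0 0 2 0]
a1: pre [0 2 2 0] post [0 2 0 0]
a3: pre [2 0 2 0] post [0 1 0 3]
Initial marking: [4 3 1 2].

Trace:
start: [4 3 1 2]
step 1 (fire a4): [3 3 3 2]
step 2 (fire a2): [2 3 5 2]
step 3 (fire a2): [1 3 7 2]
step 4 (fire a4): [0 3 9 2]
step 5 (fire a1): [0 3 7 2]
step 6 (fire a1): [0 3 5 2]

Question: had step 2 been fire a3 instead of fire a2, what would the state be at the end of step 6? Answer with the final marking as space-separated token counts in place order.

0 4 1 5

(re-executing from step 2 with the substitution; state before step 2: [3 3 3 2])
step 2 (fire a3): [1 4 1 5]
step 3 (fire a2): [0 4 3 5]
step 4 (fire a4): [0 4 3 5]
step 5 (fire a1): [0 4 1 5]
step 6 (fire a1): [0 4 1 5]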